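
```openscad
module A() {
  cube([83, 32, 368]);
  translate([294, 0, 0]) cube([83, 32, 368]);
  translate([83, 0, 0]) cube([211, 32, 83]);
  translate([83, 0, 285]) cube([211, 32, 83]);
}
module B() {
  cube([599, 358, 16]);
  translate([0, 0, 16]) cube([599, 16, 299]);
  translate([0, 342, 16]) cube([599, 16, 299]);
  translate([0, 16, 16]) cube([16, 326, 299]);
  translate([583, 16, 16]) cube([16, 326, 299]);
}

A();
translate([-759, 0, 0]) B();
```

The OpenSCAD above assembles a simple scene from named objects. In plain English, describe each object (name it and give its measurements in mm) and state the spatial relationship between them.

A is a rectangular picture frame lying in the x–z plane (depth along y). The opening is 211 mm wide (x) by 202 mm tall (z), surrounded by a border 83 mm wide on all four sides. The frame is 32 mm deep and is made of two full-height vertical stiles with two horizontal rails fitted between them.

B is an open-topped rectangular box: outside dimensions 599×358×315 mm, with a uniform wall and base thickness of 16 mm. The base is a full 599×358 slab on the floor; four walls sit on top of the base. The front and back walls (the −y and +y sides) span the full width; the two side walls fit between them.

The open box is on the floor beside the picture frame on its −x side.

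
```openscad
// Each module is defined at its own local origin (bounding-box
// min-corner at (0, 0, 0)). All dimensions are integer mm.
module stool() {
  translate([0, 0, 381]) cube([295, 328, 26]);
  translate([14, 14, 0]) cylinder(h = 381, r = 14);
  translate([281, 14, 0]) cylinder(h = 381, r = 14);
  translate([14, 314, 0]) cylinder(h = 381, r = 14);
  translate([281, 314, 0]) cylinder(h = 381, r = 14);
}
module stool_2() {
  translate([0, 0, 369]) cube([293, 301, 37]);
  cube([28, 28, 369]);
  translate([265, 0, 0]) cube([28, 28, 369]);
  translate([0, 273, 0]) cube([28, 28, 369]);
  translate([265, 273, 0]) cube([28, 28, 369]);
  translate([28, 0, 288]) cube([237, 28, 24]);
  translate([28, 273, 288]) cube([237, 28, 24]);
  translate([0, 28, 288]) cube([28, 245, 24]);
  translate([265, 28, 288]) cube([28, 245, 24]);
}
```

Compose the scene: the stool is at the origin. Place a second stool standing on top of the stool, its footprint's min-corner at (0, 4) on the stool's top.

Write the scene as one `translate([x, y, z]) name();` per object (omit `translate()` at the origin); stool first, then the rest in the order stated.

stool();
translate([0, 4, 407]) stool_2();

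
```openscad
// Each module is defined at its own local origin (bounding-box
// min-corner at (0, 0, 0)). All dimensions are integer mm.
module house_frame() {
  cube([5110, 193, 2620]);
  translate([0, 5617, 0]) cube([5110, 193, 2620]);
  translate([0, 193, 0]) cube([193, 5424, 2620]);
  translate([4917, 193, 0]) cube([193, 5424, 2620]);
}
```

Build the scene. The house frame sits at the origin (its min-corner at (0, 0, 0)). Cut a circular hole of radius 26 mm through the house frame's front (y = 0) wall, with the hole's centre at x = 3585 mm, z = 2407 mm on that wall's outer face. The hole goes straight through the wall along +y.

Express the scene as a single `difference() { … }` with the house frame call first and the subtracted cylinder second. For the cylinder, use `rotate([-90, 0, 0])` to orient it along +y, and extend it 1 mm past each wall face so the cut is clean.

difference() {
  house_frame();
  translate([3585, -1, 2407]) rotate([-90, 0, 0]) cylinder(h = 195, r = 26);
}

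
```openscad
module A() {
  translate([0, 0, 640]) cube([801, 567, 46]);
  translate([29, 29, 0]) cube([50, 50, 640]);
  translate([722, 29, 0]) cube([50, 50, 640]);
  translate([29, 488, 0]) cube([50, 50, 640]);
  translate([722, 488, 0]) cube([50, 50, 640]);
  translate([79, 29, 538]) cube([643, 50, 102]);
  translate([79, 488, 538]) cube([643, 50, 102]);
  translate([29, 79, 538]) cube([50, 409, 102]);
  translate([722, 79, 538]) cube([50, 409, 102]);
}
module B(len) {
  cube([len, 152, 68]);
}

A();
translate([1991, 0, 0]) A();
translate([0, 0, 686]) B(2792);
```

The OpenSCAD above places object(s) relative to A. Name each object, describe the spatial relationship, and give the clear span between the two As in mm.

Second table starts at x = 1991; first ends at x = 801; clear span = 1991 − 801 = 1190 mm.

A is a table. B is a beam. A beam spans the tops of two tables. The clear span between the two tables is 1190 mm.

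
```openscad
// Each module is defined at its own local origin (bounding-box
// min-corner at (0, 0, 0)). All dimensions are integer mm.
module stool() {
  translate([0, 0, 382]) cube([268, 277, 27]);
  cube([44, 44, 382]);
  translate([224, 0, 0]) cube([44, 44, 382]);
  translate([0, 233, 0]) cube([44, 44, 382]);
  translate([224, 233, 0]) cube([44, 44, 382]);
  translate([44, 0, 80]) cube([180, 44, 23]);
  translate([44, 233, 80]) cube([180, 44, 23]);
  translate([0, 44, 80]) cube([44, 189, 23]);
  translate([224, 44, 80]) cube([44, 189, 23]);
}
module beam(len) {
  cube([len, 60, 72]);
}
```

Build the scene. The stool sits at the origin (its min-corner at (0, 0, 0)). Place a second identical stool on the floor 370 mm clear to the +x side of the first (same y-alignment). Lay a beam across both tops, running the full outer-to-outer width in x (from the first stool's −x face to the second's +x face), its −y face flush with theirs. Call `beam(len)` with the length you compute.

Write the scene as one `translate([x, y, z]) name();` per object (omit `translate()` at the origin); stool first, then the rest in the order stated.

stool();
translate([638, 0, 0]) stool();
translate([0, 0, 409]) beam(906);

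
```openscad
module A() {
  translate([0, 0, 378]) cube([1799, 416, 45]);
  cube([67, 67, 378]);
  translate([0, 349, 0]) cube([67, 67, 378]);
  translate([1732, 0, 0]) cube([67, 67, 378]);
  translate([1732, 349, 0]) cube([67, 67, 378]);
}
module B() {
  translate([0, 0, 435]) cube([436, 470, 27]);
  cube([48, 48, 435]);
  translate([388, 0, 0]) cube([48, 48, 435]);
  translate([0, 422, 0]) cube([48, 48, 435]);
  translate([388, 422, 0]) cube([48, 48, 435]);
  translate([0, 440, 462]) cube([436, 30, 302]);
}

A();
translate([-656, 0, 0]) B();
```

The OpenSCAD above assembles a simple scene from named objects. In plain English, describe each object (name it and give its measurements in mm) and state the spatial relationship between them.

A is a long wooden bench with a 1799 mm (x) × 416 mm (y) seat, 45 mm thick, its top surface 423 mm above the floor. Four 67 mm square legs at the seat corners, flush with the edges, run from z = 0 to the seat underside.

B is a chair: 436×470 mm seat, 27 mm thick, top at z = 462 mm, on four 48 mm square corner legs flush with the seat edges. A 30 mm thick backrest slab spans the full seat width, extending 302 mm above the seat top, its back face flush with the seat's +y edge.

The chair is on the floor beside the bench on its −x side.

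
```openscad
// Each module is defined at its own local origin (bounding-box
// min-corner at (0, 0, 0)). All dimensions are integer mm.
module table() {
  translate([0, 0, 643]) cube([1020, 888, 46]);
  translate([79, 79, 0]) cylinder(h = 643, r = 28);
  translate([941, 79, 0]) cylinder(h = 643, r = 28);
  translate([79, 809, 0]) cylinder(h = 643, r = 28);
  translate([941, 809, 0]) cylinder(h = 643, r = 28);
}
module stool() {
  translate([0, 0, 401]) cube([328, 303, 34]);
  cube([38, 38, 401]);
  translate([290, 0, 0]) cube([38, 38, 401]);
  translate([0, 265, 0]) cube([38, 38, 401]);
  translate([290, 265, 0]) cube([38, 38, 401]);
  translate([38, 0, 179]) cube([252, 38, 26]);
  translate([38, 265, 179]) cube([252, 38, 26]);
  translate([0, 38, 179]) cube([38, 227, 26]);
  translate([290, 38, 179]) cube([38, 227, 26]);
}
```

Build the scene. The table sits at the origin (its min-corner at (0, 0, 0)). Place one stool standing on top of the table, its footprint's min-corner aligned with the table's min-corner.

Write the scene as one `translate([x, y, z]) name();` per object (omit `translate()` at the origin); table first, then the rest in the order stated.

table();
translate([0, 0, 689]) stool();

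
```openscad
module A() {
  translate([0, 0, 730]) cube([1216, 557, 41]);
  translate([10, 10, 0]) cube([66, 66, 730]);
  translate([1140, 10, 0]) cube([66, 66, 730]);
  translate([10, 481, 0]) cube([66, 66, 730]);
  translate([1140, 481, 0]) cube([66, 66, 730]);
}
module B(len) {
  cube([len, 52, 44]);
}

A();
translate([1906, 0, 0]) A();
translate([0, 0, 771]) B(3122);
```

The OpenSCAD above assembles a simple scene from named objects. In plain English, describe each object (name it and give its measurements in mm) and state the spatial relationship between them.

A is a table: top 1216 mm (x) × 557 mm (y), 41 mm thick, upper face at z = 771 mm, on four 66×66 mm square legs, each inset 10 mm from the nearest pair of top edges, running from z = 0 to the bottom of the top.

B is a rectangular beam 3122 mm long (x), 52 mm deep (y), 44 mm thick (z).

The beam spans the tops of two tables placed 690 mm apart, resting at z = 771 mm.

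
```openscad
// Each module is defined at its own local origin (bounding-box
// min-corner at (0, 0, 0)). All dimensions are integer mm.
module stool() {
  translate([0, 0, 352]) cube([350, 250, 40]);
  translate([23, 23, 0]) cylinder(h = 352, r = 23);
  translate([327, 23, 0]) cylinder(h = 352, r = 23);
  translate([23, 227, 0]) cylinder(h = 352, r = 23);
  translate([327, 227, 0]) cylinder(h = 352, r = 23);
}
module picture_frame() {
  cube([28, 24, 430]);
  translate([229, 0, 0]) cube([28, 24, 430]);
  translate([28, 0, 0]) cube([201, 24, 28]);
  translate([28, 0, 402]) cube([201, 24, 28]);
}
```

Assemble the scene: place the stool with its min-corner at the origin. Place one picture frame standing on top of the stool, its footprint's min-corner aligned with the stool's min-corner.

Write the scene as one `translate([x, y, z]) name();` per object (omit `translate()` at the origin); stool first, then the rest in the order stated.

stool();
translate([0, 0, 392]) picture_frame();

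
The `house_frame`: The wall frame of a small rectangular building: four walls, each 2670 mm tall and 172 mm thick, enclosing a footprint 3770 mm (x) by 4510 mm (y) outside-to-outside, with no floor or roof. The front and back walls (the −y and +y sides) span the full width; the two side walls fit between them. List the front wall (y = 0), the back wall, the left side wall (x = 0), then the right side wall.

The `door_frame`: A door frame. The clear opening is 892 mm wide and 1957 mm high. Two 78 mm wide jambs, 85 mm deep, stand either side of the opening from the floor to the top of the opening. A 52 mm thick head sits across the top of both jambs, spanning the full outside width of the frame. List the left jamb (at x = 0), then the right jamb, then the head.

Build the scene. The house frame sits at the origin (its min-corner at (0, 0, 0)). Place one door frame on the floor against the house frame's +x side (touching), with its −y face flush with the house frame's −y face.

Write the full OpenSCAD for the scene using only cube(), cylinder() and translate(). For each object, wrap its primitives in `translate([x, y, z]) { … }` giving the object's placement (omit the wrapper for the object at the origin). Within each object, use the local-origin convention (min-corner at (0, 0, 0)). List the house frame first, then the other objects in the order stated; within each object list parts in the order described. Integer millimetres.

cube([3770, 172, 2670]);
translate([0, 4338, 0]) cube([3770, 172, 2670]);
translate([0, 172, 0]) cube([172, 4166, 2670]);
translate([3598, 172, 0]) cube([172, 4166, 2670]);
translate([3770, 0, 0]) {
  cube([78, 85, 1957]);
  translate([970, 0, 0]) cube([78, 85, 1957]);
  translate([0, 0, 1957]) cube([1048, 85, 52]);
}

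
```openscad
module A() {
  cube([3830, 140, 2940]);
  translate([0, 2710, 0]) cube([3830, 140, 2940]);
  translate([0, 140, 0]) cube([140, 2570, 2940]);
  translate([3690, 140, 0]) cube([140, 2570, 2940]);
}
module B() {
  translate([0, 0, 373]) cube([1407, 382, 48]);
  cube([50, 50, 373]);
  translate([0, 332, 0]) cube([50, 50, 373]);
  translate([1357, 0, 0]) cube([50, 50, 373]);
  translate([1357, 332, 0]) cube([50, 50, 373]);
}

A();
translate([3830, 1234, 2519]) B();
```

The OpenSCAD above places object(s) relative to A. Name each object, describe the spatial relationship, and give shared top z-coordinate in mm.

Both tops at z = 2940 mm.

A is a house frame. B is a bench. The bench is beside the house frame with their tops flush at z = 2940. The shared top z-coordinate is 2940 mm.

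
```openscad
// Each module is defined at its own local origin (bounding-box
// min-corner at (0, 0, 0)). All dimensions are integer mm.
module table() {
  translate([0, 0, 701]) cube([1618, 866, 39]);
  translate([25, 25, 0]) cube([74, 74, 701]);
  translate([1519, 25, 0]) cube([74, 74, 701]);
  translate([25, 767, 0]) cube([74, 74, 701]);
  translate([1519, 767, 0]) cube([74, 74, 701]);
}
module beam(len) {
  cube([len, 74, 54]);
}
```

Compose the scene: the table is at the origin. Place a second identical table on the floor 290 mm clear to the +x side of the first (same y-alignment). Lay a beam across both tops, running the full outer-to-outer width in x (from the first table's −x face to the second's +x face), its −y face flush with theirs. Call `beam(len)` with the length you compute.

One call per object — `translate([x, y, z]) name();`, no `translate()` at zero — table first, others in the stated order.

table();
translate([1908, 0, 0]) table();
translate([0, 0, 740]) beam(3526);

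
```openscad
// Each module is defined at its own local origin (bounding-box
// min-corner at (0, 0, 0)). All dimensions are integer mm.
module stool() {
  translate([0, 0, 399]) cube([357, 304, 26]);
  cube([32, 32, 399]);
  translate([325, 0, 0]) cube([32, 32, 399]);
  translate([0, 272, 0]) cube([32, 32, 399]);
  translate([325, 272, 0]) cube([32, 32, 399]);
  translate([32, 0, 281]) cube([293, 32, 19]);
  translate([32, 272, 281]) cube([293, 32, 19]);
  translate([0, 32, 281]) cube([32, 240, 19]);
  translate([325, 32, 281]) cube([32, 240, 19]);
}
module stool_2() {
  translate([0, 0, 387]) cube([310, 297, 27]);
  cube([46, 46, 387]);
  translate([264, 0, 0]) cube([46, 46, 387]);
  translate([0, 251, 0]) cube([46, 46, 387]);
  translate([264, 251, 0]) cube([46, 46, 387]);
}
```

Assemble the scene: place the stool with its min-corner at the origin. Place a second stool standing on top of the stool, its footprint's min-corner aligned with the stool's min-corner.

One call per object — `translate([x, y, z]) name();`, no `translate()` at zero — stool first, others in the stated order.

stool();
translate([0, 0, 425]) stool_2();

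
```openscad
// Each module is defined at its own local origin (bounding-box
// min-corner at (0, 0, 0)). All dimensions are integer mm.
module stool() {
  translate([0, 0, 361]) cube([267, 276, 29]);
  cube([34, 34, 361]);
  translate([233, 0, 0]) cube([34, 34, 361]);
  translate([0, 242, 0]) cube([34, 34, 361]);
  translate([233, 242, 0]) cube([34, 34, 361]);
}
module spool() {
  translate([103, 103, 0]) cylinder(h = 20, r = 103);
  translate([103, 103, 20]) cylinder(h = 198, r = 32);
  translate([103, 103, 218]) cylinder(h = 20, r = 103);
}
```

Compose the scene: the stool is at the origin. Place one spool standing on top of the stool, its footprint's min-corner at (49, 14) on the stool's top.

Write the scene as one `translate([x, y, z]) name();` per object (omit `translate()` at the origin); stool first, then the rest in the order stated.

stool();
translate([49, 14, 390]) spool();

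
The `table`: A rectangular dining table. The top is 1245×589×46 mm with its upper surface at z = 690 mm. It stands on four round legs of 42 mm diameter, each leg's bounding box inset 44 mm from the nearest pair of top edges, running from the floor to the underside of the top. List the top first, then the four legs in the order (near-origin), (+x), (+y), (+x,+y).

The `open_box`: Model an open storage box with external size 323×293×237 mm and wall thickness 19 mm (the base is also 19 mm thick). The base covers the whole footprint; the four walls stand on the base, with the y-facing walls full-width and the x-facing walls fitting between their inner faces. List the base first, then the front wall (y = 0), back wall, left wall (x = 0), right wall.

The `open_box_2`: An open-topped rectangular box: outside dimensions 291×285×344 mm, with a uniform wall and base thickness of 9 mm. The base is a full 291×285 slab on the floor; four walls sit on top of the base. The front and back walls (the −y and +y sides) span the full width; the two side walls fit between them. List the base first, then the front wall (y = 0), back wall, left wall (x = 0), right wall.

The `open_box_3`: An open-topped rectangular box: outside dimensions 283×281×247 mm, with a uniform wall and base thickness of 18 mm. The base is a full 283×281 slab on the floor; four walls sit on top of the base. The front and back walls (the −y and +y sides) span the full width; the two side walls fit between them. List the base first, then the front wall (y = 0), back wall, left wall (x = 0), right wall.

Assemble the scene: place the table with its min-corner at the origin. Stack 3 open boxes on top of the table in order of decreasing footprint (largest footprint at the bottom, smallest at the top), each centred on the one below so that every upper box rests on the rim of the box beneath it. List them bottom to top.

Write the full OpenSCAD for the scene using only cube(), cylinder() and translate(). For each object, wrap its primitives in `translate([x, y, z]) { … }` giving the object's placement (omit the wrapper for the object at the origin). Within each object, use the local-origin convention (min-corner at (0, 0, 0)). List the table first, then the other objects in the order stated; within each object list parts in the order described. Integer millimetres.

translate([0, 0, 644]) cube([1245, 589, 46]);
translate([65, 65, 0]) cylinder(h = 644, r = 21);
translate([1180, 65, 0]) cylinder(h = 644, r = 21);
translate([65, 524, 0]) cylinder(h = 644, r = 21);
translate([1180, 524, 0]) cylinder(h = 644, r = 21);
translate([461, 148, 690]) {
  cube([323, 293, 19]);
  translate([0, 0, 19]) cube([323, 19, 218]);
  translate([0, 274, 19]) cube([323, 19, 218]);
  translate([0, 19, 19]) cube([19, 255, 218]);
  translate([304, 19, 19]) cube([19, 255, 218]);
}
translate([477, 152, 927]) {
  cube([291, 285, 9]);
  translate([0, 0, 9]) cube([291, 9, 335]);
  translate([0, 276, 9]) cube([291, 9, 335]);
  translate([0, 9, 9]) cube([9, 267, 335]);
  translate([282, 9, 9]) cube([9, 267, 335]);
}
translate([481, 154, 1271]) {
  cube([283, 281, 18]);
  translate([0, 0, 18]) cube([283, 18, 229]);
  translate([0, 263, 18]) cube([283, 18, 229]);
  translate([0, 18, 18]) cube([18, 245, 229]);
  translate([265, 18, 18]) cube([18, 245, 229]);
}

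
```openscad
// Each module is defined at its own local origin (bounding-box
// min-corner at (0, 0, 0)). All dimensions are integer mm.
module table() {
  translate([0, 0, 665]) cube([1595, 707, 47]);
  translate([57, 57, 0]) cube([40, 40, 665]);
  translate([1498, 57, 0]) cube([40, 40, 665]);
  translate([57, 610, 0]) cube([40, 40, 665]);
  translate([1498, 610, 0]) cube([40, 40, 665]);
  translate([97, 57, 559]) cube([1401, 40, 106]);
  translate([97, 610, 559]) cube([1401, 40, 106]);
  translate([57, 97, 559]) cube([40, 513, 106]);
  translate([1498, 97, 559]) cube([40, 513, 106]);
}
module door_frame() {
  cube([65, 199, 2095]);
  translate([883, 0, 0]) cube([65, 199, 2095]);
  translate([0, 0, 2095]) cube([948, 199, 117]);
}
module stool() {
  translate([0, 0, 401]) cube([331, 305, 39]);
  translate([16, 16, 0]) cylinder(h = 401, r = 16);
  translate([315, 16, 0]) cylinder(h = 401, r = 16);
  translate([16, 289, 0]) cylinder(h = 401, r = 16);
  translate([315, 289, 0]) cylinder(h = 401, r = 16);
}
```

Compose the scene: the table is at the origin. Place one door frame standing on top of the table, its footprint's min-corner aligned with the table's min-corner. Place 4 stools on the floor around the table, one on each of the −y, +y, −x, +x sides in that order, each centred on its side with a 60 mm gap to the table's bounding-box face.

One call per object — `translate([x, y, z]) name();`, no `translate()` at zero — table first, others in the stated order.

table();
translate([0, 0, 712]) door_frame();
translate([632, -365, 0]) stool();
translate([632, 767, 0]) stool();
translate([-391, 201, 0]) stool();
translate([1655, 201, 0]) stool();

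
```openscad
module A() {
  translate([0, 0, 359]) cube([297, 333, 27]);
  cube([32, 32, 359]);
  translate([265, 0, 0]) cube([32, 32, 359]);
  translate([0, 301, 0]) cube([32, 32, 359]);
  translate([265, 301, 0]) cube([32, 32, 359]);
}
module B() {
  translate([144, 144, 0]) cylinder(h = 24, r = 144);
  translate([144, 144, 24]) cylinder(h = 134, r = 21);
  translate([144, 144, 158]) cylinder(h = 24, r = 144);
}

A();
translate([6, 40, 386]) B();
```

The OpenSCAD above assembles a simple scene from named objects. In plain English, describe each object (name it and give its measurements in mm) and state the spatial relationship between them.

A is a simple wooden stool: a rectangular seat 297 mm (x) by 333 mm (y), 27 mm thick, top face at z = 386 mm, on four square legs, each 32×32 mm in cross-section. The legs rest on z = 0, each flush with a corner of the seat.

B is a spool: two coaxial disc flanges of radius 144 mm and thickness 24 mm, joined by a core cylinder of radius 21 mm and height 134 mm. The lower flange rests on z = 0 and the three cylinders share a vertical axis.

The spool is on top of the stool.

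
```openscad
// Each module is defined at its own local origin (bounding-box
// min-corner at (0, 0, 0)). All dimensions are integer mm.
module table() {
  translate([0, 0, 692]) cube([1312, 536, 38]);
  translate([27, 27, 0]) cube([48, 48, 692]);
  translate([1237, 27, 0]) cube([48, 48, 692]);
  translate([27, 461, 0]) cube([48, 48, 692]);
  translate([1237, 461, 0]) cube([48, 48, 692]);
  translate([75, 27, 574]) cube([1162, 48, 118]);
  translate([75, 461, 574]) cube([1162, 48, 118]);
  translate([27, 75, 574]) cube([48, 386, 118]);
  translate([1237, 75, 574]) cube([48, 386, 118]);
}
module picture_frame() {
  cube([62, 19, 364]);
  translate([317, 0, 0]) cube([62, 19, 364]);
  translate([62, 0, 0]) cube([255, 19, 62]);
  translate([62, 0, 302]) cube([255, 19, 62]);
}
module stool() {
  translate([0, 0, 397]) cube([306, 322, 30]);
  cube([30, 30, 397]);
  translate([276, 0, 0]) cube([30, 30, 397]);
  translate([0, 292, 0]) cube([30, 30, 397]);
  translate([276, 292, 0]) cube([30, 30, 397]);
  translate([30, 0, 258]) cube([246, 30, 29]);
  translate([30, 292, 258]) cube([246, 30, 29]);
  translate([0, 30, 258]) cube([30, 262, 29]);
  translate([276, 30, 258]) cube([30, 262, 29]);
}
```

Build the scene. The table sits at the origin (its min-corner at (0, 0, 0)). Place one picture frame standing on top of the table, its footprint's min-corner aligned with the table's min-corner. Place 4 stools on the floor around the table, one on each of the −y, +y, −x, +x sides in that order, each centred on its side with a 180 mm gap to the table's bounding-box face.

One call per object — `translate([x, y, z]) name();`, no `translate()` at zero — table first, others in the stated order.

table();
translate([0, 0, 730]) picture_frame();
translate([503, -502, 0]) stool();
translate([503, 716, 0]) stool();
translate([-486, 107, 0]) stool();
translate([1492, 107, 0]) stool();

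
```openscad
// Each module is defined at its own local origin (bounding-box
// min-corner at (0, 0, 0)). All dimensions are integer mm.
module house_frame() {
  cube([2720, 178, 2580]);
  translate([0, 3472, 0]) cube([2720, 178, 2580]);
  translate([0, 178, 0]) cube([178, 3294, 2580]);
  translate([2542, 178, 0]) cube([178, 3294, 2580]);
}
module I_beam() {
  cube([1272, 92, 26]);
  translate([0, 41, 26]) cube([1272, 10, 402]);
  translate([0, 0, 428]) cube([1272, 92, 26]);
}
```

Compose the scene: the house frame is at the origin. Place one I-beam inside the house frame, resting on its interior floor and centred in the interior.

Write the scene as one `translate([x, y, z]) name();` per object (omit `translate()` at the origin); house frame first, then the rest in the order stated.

house_frame();
translate([724, 1779, 0]) I_beam();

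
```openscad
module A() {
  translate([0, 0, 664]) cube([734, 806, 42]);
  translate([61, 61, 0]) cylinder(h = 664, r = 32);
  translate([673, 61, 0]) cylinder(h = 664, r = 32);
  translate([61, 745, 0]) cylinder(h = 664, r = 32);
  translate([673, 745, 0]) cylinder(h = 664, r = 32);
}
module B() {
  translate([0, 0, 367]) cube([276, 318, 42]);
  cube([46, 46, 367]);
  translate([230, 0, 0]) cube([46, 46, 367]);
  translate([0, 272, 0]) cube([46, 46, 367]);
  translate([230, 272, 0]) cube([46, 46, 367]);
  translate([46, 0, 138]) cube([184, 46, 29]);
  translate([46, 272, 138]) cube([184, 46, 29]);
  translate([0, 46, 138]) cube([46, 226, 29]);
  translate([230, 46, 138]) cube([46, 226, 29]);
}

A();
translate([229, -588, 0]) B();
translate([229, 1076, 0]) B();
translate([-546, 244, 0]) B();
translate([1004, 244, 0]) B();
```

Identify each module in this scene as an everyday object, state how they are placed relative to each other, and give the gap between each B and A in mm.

Each stool's nearest face is 270 mm from the table's bounding box.

A is a table. B is a stool. Four stools sit around the table at the −y, +y, −x, +x sides. The gap between each stool and the table is 270 mm.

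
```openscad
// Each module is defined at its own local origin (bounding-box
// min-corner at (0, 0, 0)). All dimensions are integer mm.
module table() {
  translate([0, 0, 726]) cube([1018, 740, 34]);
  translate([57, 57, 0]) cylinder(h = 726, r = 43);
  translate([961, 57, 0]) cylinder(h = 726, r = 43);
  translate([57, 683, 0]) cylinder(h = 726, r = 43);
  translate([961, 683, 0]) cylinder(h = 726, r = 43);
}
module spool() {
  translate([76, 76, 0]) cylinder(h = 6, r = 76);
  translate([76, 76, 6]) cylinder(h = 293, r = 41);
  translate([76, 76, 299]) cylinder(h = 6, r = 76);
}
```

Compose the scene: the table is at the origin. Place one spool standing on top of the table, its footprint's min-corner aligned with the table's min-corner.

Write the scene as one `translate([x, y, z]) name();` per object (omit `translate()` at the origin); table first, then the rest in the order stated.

table();
translate([0, 0, 760]) spool();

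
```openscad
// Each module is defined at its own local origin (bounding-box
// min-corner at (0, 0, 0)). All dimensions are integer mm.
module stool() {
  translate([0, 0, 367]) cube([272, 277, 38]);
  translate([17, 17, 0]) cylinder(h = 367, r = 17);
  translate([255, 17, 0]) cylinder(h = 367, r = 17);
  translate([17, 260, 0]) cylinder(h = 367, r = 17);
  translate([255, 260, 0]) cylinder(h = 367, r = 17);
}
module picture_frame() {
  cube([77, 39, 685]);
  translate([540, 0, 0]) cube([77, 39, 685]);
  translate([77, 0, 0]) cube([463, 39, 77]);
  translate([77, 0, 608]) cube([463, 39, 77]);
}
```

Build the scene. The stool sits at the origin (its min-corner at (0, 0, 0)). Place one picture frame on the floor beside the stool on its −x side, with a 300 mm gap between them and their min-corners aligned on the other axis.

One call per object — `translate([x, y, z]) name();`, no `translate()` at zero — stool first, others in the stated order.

stool();
translate([-917, 0, 0]) picture_frame();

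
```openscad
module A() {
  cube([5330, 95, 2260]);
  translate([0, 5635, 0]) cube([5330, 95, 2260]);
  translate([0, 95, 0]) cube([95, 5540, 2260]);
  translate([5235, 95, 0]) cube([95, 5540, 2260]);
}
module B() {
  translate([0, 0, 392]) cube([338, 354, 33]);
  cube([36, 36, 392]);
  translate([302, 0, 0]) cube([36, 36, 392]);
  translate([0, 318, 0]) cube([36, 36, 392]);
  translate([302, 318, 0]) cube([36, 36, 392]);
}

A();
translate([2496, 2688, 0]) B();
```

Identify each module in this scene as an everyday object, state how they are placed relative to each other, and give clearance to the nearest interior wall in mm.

Clearances: x = 2401, y = 2593; minimum 2401 mm.

A is a house frame. B is a stool. The stool sits inside the house frame, centred. The clearance to the nearest interior wall is 2401 mm.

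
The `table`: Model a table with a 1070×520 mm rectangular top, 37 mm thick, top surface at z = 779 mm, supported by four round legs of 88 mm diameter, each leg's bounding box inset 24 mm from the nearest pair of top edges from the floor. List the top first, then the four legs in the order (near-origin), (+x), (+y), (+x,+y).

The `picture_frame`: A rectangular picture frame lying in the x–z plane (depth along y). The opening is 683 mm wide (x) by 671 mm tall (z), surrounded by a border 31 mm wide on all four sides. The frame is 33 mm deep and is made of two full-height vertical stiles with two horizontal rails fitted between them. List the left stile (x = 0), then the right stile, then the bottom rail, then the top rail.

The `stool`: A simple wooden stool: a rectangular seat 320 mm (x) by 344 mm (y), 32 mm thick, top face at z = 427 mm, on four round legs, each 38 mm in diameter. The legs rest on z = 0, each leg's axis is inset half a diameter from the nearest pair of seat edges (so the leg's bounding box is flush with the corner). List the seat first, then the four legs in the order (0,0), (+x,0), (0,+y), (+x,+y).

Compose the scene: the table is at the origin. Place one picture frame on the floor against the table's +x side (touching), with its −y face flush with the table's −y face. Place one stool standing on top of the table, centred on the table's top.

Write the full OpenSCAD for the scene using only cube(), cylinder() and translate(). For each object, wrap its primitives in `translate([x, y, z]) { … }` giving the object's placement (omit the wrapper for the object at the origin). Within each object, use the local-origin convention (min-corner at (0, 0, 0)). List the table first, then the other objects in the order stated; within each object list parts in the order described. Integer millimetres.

translate([0, 0, 742]) cube([1070, 520, 37]);
translate([68, 68, 0]) cylinder(h = 742, r = 44);
translate([1002, 68, 0]) cylinder(h = 742, r = 44);
translate([68, 452, 0]) cylinder(h = 742, r = 44);
translate([1002, 452, 0]) cylinder(h = 742, r = 44);
translate([1070, 0, 0]) {
  cube([31, 33, 733]);
  translate([714, 0, 0]) cube([31, 33, 733]);
  translate([31, 0, 0]) cube([683, 33, 31]);
  translate([31, 0, 702]) cube([683, 33, 31]);
}
translate([375, 88, 779]) {
  translate([0, 0, 395]) cube([320, 344, 32]);
  translate([19, 19, 0]) cylinder(h = 395, r = 19);
  translate([301, 19, 0]) cylinder(h = 395, r = 19);
  translate([19, 325, 0]) cylinder(h = 395, r = 19);
  translate([301, 325, 0]) cylinder(h = 395, r = 19);
}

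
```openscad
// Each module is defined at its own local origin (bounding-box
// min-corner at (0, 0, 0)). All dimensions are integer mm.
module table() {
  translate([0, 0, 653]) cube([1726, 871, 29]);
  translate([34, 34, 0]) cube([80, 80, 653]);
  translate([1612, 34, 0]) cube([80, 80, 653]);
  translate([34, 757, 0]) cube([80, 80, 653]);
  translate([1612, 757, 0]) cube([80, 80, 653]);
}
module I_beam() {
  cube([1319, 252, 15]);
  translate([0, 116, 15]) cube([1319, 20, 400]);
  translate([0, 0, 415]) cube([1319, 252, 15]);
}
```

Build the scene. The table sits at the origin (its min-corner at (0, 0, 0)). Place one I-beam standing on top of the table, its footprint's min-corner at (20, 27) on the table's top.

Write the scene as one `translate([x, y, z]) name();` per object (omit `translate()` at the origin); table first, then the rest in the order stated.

table();
translate([20, 27, 682]) I_beam();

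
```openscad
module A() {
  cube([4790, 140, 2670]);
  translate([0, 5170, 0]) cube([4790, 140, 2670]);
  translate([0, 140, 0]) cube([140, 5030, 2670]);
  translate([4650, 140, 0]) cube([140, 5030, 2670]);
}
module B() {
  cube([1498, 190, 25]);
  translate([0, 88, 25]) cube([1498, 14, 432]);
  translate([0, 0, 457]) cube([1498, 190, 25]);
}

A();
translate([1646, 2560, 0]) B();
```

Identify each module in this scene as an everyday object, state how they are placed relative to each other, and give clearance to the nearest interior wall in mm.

A is a house frame. B is an I-beam. The I-beam sits inside the house frame, centred. The clearance to the nearest interior wall is 1506 mm.

Clearances: x = 1506, y = 2420; minimum 1506 mm.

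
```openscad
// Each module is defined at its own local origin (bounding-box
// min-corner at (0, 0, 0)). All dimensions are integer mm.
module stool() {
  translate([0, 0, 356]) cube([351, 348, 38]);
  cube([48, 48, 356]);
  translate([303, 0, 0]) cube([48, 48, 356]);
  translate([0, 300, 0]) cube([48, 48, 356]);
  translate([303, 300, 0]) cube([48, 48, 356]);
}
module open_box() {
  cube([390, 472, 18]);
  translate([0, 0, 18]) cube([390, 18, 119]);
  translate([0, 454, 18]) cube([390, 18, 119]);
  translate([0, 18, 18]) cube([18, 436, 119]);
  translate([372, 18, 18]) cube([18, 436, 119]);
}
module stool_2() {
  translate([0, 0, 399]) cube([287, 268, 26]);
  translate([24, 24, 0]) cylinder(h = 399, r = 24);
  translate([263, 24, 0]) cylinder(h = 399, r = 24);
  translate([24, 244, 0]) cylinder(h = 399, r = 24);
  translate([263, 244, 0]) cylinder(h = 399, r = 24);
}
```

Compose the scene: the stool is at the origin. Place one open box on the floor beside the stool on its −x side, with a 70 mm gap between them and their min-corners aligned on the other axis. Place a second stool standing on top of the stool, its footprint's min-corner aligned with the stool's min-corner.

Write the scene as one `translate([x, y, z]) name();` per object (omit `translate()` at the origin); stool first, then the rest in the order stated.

stool();
translate([-460, 0, 0]) open_box();
translate([0, 0, 394]) stool_2();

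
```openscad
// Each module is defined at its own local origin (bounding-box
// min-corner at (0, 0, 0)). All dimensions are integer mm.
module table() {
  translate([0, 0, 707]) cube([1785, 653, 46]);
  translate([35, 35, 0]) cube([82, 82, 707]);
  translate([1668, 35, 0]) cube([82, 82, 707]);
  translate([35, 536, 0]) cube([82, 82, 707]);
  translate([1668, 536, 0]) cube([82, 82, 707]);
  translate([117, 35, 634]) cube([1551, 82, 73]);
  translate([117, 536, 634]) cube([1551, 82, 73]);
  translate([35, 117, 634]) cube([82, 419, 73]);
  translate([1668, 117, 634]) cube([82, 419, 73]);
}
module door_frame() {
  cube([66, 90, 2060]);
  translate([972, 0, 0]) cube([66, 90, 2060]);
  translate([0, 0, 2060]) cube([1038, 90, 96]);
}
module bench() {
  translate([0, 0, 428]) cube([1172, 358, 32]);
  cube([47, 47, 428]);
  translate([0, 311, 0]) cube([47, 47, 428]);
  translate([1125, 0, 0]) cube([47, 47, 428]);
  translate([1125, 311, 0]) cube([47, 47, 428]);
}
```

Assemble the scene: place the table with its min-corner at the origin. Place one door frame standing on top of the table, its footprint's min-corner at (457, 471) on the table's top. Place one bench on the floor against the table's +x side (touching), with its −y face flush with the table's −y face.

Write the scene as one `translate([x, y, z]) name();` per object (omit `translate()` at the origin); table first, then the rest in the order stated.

table();
translate([457, 471, 753]) door_frame();
translate([1785, 0, 0]) bench();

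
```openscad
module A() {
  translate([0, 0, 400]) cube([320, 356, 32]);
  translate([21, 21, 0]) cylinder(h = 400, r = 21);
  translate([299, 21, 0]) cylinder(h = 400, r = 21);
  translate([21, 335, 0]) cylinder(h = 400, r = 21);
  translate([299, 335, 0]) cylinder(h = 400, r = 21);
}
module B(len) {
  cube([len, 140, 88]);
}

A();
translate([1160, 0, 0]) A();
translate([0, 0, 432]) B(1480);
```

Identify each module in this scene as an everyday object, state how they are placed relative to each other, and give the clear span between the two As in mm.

A is a stool. B is a beam. A beam spans the tops of two stools. The clear span between the two stools is 840 mm.

Second stool starts at x = 1160; first ends at x = 320; clear span = 1160 − 320 = 840 mm.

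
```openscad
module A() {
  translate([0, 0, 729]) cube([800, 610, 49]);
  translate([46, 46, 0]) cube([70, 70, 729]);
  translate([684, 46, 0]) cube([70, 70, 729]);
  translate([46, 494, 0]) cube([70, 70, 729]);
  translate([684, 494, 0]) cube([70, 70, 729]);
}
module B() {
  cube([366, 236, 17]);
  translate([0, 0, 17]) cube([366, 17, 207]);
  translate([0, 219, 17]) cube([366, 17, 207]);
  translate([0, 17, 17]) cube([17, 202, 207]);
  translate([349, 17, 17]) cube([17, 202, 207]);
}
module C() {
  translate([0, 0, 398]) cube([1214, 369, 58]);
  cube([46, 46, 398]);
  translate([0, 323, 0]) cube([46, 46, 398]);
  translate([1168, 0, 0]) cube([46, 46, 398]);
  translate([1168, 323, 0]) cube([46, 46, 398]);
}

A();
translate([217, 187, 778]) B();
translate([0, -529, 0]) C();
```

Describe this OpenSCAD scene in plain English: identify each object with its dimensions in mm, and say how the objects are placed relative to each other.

A is a table: top 800 mm (x) × 610 mm (y), 49 mm thick, upper face at z = 778 mm, on four 70×70 mm square legs, each inset 46 mm from the nearest pair of top edges, running from z = 0 to the bottom of the top.

B is an open-topped rectangular box: outside dimensions 366×236×224 mm, with a uniform wall and base thickness of 17 mm. The base is a full 366×236 slab on the floor; four walls sit on top of the base. The front and back walls (the −y and +y sides) span the full width; the two side walls fit between them.

C is a long wooden bench with a 1214 mm (x) × 369 mm (y) seat, 58 mm thick, its top surface 456 mm above the floor. Four 46 mm square legs at the seat corners, flush with the edges, run from z = 0 to the seat underside.

The open box is on top of the table, centred. The bench is on the floor beside the table on its −y side.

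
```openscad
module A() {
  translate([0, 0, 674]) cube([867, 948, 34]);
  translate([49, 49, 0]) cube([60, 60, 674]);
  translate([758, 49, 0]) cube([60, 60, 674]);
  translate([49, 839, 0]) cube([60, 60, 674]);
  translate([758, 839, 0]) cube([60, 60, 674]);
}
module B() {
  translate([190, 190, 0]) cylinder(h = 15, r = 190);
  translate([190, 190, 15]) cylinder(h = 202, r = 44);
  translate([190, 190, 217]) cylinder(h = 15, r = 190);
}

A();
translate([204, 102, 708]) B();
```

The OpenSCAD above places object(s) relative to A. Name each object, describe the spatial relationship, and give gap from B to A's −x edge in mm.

A is a table. B is a spool. The spool is on top of the table. The gap from the spool to the table's −x edge is 204 mm.

The spool's min-x is at 204; the table's min-x is 0; gap = 204 mm.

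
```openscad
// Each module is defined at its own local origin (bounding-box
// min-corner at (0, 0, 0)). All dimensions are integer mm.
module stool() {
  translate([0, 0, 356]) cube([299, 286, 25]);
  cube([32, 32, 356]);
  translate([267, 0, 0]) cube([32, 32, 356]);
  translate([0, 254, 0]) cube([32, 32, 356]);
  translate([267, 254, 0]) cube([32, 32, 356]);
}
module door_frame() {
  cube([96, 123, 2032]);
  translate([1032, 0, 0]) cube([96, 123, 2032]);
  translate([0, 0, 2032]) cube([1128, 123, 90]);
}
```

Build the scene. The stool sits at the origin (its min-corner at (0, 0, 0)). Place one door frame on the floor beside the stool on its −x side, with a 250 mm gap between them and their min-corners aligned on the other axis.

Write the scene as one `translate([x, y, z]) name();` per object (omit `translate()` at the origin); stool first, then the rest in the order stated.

stool();
translate([-1378, 0, 0]) door_frame();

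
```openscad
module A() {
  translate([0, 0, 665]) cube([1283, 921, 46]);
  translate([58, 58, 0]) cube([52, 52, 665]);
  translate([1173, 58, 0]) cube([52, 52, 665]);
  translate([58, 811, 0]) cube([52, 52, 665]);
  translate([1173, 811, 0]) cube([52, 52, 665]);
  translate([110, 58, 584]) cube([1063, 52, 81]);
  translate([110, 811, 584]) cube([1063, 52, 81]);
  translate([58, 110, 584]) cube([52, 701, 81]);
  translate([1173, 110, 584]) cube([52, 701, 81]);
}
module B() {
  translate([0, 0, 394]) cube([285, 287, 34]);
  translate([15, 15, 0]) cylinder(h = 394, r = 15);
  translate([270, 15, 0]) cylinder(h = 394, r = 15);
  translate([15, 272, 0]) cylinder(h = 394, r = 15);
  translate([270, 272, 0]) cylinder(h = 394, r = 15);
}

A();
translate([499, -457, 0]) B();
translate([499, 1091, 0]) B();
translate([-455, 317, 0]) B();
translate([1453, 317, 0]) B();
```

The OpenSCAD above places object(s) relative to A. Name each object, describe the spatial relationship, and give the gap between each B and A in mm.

Each stool's nearest face is 170 mm from the table's bounding box.

A is a table. B is a stool. Four stools sit around the table at the −y, +y, −x, +x sides. The gap between each stool and the table is 170 mm.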